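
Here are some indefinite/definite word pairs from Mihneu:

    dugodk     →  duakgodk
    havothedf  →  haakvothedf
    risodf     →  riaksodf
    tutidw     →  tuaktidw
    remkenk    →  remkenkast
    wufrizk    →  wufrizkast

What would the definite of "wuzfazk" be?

wuzfazkast

dugodk and remkenk both end in -k yet inflect differently (duakgodk, remkenkast), so the final letter is not what conditions the rule; the second-to-last letter is.
"wuzfazk" has second-to-last letter 'z'. The one such stem in the data (wufrizk → wufrizkast) adds -ast, so the same rule applies.
The other pattern: stems whose second-to-last letter is 'd' insert -ak- after the first vowel.
So wuzfazk → wuzfazkast.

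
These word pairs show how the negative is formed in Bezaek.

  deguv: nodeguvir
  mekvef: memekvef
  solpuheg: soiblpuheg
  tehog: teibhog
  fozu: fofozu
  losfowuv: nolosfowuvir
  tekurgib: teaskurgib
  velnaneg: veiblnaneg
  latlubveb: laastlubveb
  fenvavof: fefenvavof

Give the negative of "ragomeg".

raibgomeg

"ragomeg" ends in -g. The stems ending in -g (tehog → teibhog, velnaneg → veiblnaneg, solpuheg → soiblpuheg) insert -ib- after the first vowel.
So ragomeg → raibgomeg.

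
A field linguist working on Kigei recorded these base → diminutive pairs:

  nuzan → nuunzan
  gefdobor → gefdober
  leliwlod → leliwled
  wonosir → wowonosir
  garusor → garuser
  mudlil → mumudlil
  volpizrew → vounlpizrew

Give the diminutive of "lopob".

lopeb

"lopob" has last vowel 'o'. The stems whose last vowel is 'o' (garusor → garuser, gefdobor → gefdober, leliwlod → leliwled) change the last vowel to 'e'.
The other patterns: stems whose last vowel is 'i' repeat the first consonant+vowel as a prefix; stems whose last vowel is 'a' or 'e' insert -un- after the first vowel.
So lopob → lopeb.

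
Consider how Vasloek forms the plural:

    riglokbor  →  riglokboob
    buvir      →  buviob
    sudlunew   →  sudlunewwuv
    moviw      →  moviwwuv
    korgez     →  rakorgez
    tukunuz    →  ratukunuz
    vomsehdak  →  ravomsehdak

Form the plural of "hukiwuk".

buvir and moviw both have last vowel 'i' yet inflect differently (buviob, moviwwuv), so the last vowel is not what conditions the rule; the final letter is.
"hukiwuk" ends in -k. The one such stem in the data (vomsehdak → ravomsehdak) adds the prefix ra-, so the same rule applies.
The other patterns: stems ending in -r drop the final letter and add -ob; stems ending in -w double the final consonant and add -uv.
So hukiwuk → rahukiwuk.

rahukiwuk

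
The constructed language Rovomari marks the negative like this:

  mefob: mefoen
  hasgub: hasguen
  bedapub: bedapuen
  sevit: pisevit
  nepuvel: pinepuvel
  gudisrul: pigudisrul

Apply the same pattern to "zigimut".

pizigimut

hasgub and gudisrul both have last vowel 'u' yet inflect differently (hasguen, pigudisrul), so the last vowel is not what conditions the rule; the final letter is.
"zigimut" ends in -t. The one such stem in the data (sevit → pisevit) adds the prefix pi-, so the same rule applies.
So zigimut → pizigimut.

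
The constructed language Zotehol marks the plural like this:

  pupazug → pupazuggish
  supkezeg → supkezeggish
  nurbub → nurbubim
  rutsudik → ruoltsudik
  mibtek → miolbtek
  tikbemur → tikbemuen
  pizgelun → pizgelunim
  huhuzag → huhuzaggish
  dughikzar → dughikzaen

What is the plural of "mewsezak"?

pupazug and tikbemur both have last vowel 'u' yet inflect differently (pupazuggish, tikbemuen), so the last vowel is not what conditions the rule; the final letter is.
"mewsezak" ends in -k. The stems ending in -k (rutsudik → ruoltsudik, mibtek → miolbtek) insert -ol- after the first vowel.
So mewsezak → meolwsezak.

meolwsezak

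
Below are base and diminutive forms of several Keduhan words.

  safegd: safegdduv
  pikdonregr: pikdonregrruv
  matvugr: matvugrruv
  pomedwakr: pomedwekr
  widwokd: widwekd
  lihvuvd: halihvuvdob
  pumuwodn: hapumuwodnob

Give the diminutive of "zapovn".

hazapovnob

"zapovn" has second-to-last letter 'v'. The one such stem in the data (lihvuvd → halihvuvdob) adds ha- … -ob around the stem, so the same rule applies.
The other patterns: stems whose second-to-last letter is 'g' double the final consonant and add -uv; stems whose second-to-last letter is 'k' change the last vowel to 'e'.
So zapovn → hazapovnob.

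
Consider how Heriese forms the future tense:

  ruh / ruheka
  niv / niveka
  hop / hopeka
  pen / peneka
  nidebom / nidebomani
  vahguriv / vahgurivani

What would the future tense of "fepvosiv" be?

niv and vahguriv both end in -v yet inflect differently (niveka, vahgurivani), so the final letter is not what conditions the rule; the number of vowels is.
"fepvosiv" has 3 vowels. The stems with 3 vowels (nidebom → nidebomani, vahguriv → vahgurivani) add -ani.
So fepvosiv → fepvosivani.

fepvosivani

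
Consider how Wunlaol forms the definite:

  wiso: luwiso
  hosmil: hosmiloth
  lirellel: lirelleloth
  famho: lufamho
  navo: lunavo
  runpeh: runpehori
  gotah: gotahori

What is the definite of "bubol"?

buboloth

runpeh and lirellel both have last vowel 'e' yet inflect differently (runpehori, lirelleloth), so the last vowel is not what conditions the rule; the final letter is.
"bubol" ends in -l. The stems ending in -l (hosmil → hosmiloth, lirellel → lirelleloth) add -oth.
So bubol → buboloth.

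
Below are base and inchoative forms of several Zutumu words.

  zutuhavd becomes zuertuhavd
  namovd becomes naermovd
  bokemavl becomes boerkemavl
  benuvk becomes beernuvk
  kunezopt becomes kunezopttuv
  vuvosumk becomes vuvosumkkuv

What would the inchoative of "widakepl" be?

widakeplluv

"widakepl" has second-to-last letter 'p'. The one such stem in the data (kunezopt → kunezopttuv) doubles the final consonant and adds -uv (as does vuvosumk), so the same rule applies.
The other pattern: stems whose second-to-last letter is 'v' insert -er- after the first vowel.
So widakepl → widakeplluv.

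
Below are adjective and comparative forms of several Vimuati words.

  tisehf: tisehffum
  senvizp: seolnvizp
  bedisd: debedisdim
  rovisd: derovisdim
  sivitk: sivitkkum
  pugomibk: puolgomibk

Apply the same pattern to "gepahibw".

geolpahibw

"gepahibw" has second-to-last letter 'b'. The one such stem in the data (pugomibk → puolgomibk) inserts -ol- after the first vowel (as does senvizp), so the same rule applies.
The other patterns: stems whose second-to-last letter is 's' add de- … -im around the stem; stems whose second-to-last letter is 'h' or 't' double the final consonant and add -um.
So gepahibw → geolpahibw.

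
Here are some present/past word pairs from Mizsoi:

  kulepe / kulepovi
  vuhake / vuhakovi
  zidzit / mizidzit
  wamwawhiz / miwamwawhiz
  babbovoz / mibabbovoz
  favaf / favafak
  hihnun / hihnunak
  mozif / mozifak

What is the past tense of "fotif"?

fotifak

zidzit and mozif both have last vowel 'i' yet inflect differently (mizidzit, mozifak), so the last vowel is not what conditions the rule; the final letter is.
"fotif" ends in -f. The stems ending in -f (favaf → favafak, mozif → mozifak) add -ak.
The other patterns: stems ending in -e drop the final letter and add -ovi; stems ending in -t or -z add the prefix mi-.
So fotif → fotifak.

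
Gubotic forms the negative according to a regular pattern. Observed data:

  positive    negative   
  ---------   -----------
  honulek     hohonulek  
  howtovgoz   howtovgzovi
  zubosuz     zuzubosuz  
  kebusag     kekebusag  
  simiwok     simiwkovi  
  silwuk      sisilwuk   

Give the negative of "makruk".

mamakruk

simiwok and honulek both end in -k yet inflect differently (simiwkovi, hohonulek), so the final letter is not what conditions the rule; the last vowel is.
"makruk" has last vowel 'u'. The stems whose last vowel is 'u' (silwuk → sisilwuk, zubosuz → zuzubosuz) repeat the first consonant+vowel as a prefix.
So makruk → mamakruk.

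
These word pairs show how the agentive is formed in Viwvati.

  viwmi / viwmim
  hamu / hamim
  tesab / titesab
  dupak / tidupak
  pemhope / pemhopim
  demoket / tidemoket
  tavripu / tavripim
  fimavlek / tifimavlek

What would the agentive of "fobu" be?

fobim

"fobu" ends in a vowel. The stems ending in a vowel (tavripu → tavripim, hamu → hamim, pemhope → pemhopim) drop the final letter and add -im.
So fobu → fobim.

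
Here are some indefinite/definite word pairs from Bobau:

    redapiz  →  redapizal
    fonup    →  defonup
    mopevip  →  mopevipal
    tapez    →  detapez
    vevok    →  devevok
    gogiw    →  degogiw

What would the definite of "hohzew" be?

dehohzew

mopevip and fonup both end in -p yet inflect differently (mopevipal, defonup), so the final letter is not what conditions the rule; the number of vowels is.
"hohzew" has 2 vowels. The stems with 2 vowels (gogiw → degogiw, vevok → devevok, fonup → defonup) add the prefix de-.
The other pattern: stems with 3 vowels add -al.
So hohzew → dehohzew.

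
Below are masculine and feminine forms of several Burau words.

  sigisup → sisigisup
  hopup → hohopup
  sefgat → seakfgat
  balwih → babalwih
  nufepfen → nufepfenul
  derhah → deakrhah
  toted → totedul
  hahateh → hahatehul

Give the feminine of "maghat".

"maghat" has last vowel 'a'. The stems whose last vowel is 'a' (sefgat → seakfgat, derhah → deakrhah) insert -ak- after the first vowel.
So maghat → maakghat.

maakghat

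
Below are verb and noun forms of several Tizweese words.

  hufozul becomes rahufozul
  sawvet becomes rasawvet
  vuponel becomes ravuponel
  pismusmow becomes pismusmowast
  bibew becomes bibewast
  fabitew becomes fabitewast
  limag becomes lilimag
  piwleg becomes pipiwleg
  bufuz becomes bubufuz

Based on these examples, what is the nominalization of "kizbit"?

sawvet and bibew both have last vowel 'e' yet inflect differently (rasawvet, bibewast), so the last vowel is not what conditions the rule; the final letter is.
"kizbit" ends in -t. The one such stem in the data (sawvet → rasawvet) adds the prefix ra-, so the same rule applies.
So kizbit → rakizbit.

rakizbit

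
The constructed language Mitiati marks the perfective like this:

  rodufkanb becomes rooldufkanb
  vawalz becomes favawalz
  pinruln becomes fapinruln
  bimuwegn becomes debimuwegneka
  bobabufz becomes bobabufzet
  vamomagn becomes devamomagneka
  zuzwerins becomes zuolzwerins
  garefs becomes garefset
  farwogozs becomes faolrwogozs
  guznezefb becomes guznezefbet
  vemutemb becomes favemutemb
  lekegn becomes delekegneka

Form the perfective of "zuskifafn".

"zuskifafn" has second-to-last letter 'f'. The stems whose second-to-last letter is 'f' (bobabufz → bobabufzet, garefs → garefset, guznezefb → guznezefbet) add -et.
So zuskifafn → zuskifafnet.

zuskifafnet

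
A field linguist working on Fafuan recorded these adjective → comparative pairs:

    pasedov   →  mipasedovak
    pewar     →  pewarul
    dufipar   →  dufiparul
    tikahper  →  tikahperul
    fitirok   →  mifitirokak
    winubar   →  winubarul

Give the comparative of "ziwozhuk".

pewar and pasedov both begin with p- yet inflect differently (pewarul, mipasedovak), so the first letter is not what conditions the rule; the final letter is.
"ziwozhuk" ends in -k. The one such stem in the data (fitirok → mifitirokak) adds mi- … -ak around the stem, so the same rule applies.
The other pattern: stems ending in -r add -ul.
So ziwozhuk → miziwozhukak.

miziwozhukak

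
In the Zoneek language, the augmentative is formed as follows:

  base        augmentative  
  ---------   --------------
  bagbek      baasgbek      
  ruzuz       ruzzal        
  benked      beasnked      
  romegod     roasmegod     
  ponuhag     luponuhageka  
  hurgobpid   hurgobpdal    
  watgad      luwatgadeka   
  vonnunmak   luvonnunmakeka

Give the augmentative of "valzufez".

vaaslzufez

benked and watgad both end in -d yet inflect differently (beasnked, luwatgadeka), so the final letter is not what conditions the rule; the last vowel is.
"valzufez" has last vowel 'e'. The stems whose last vowel is 'e' (benked → beasnked, bagbek → baasgbek) insert -as- after the first vowel.
The other patterns: stems whose last vowel is 'a' add lu- … -eka around the stem; stems whose last vowel is 'i' or 'u' delete the last vowel and add -al.
So valzufez → vaaslzufez.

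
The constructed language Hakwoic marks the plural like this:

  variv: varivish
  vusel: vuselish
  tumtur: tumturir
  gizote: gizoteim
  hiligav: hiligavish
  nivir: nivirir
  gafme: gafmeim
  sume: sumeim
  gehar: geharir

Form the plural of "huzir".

huzirir

"huzir" ends in -r. The stems ending in -r (nivir → nivirir, gehar → geharir, tumtur → tumturir) add -ir.
So huzir → huzirir.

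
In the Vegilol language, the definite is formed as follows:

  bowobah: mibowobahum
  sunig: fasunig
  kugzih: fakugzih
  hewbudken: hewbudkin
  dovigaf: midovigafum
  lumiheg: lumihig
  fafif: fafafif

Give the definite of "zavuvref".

zavuvrif

"zavuvref" has last vowel 'e'. The stems whose last vowel is 'e' (hewbudken → hewbudkin, lumiheg → lumihig) change the last vowel to 'i'.
So zavuvref → zavuvrif.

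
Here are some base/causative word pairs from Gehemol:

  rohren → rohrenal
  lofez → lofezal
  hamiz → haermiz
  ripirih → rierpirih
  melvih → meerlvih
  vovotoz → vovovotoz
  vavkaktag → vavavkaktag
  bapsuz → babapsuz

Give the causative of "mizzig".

lofez and hamiz both end in -z yet inflect differently (lofezal, haermiz), so the final letter is not what conditions the rule; the last vowel is.
"mizzig" has last vowel 'i'. The stems whose last vowel is 'i' (hamiz → haermiz, ripirih → rierpirih, melvih → meerlvih) insert -er- after the first vowel.
So mizzig → mierzzig.

mierzzig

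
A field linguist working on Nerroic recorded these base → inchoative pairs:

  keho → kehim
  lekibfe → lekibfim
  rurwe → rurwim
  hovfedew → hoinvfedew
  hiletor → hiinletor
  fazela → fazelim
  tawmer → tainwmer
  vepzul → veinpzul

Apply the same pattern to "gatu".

gatim

keho and hiletor both have last vowel 'o' yet inflect differently (kehim, hiinletor), so the last vowel is not what conditions the rule; whether the stem ends in a vowel or a consonant is.
"gatu" ends in a vowel. The stems ending in a vowel (keho → kehim, rurwe → rurwim, fazela → fazelim) drop the final letter and add -im.
So gatu → gatim.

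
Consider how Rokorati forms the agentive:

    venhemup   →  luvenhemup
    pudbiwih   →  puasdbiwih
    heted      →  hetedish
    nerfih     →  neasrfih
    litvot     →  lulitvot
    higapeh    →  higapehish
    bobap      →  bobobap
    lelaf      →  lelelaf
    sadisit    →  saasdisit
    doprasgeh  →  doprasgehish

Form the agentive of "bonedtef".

nerfih and doprasgeh both end in -h yet inflect differently (neasrfih, doprasgehish), so the final letter is not what conditions the rule; the last vowel is.
"bonedtef" has last vowel 'e'. The stems whose last vowel is 'e' (doprasgeh → doprasgehish, higapeh → higapehish, heted → hetedish) add -ish.
The other patterns: stems whose last vowel is 'a' repeat the first consonant+vowel as a prefix; stems whose last vowel is 'i' insert -as- after the first vowel; stems whose last vowel is 'o' or 'u' add the prefix lu-.
So bonedtef → bonedtefish.

bonedtefish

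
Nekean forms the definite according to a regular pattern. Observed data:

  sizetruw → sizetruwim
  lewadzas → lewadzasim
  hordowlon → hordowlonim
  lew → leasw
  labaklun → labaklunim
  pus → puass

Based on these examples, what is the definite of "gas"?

gaass

lew and sizetruw both end in -w yet inflect differently (leasw, sizetruwim), so the final letter is not what conditions the rule; the number of vowels is.
"gas" has 1 vowel. The stems with 1 vowel (pus → puass, lew → leasw) insert -as- after the first vowel.
The other pattern: stems with 3 vowels add -im.
So gas → gaass.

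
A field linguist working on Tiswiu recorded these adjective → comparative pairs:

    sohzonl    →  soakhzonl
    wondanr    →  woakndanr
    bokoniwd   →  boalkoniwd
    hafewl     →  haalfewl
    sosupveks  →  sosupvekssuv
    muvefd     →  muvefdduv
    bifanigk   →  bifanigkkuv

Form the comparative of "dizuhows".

sohzonl and hafewl both end in -l yet inflect differently (soakhzonl, haalfewl), so the final letter is not what conditions the rule; the second-to-last letter is.
"dizuhows" has second-to-last letter 'w'. The stems whose second-to-last letter is 'w' (bokoniwd → boalkoniwd, hafewl → haalfewl) insert -al- after the first vowel.
The other patterns: stems whose second-to-last letter is 'n' insert -ak- after the first vowel; stems whose second-to-last letter is 'f', 'g' or 'k' double the final consonant and add -uv.
So dizuhows → dialzuhows.

dialzuhows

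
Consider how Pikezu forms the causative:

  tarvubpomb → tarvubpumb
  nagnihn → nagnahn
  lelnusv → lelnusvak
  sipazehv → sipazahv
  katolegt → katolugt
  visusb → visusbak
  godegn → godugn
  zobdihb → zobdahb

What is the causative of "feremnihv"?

"feremnihv" has second-to-last letter 'h'. The stems whose second-to-last letter is 'h' (nagnihn → nagnahn, sipazehv → sipazahv, zobdihb → zobdahb) change the last vowel to 'a'.
The other patterns: stems whose second-to-last letter is 's' add -ak; stems whose second-to-last letter is 'g' or 'm' change the last vowel to 'u'.
So feremnihv → feremnahv.

feremnahv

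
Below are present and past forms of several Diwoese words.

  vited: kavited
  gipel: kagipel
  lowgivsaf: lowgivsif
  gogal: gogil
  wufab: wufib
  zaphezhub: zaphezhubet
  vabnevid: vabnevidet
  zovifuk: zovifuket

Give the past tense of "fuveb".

kafuveb

gipel and gogal both end in -l yet inflect differently (kagipel, gogil), so the final letter is not what conditions the rule; the last vowel is.
"fuveb" has last vowel 'e'. The stems whose last vowel is 'e' (vited → kavited, gipel → kagipel) add the prefix ka-.
The other patterns: stems whose last vowel is 'a' change the last vowel to 'i'; stems whose last vowel is 'i' or 'u' add -et.
So fuveb → kafuveb.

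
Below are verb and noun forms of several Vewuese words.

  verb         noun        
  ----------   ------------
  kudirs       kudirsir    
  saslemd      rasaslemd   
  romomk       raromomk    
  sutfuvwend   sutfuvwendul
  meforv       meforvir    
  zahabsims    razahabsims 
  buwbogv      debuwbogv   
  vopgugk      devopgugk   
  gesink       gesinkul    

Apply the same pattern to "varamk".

saslemd and sutfuvwend both end in -d yet inflect differently (rasaslemd, sutfuvwendul), so the final letter is not what conditions the rule; the second-to-last letter is.
"varamk" has second-to-last letter 'm'. The stems whose second-to-last letter is 'm' (romomk → raromomk, zahabsims → razahabsims, saslemd → rasaslemd) add the prefix ra-.
The other patterns: stems whose second-to-last letter is 'n' add -ul; stems whose second-to-last letter is 'r' add -ir; stems whose second-to-last letter is 'g' add the prefix de-.
So varamk → ravaramk.

ravaramk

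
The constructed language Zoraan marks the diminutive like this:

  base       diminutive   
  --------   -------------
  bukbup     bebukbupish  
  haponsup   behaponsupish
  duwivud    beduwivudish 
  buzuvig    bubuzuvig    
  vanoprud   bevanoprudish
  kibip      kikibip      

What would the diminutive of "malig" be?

bukbup and kibip both end in -p yet inflect differently (bebukbupish, kikibip), so the final letter is not what conditions the rule; the last vowel is.
"malig" has last vowel 'i'. The stems whose last vowel is 'i' (kibip → kikibip, buzuvig → bubuzuvig) repeat the first consonant+vowel as a prefix.
So malig → mamalig.

mamalig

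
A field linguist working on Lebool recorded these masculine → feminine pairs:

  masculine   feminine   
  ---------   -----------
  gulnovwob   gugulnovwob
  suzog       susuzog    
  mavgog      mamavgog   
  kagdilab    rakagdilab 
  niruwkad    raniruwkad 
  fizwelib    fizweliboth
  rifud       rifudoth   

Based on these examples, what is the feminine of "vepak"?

"vepak" has last vowel 'a'. The stems whose last vowel is 'a' (kagdilab → rakagdilab, niruwkad → raniruwkad) add the prefix ra-.
The other patterns: stems whose last vowel is 'o' repeat the first consonant+vowel as a prefix; stems whose last vowel is 'i' or 'u' add -oth.
So vepak → ravepak.

ravepak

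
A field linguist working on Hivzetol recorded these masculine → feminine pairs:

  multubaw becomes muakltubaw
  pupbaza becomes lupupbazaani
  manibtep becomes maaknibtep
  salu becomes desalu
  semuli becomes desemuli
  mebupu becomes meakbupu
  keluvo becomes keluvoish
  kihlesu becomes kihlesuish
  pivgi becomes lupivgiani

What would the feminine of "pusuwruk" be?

lupusuwrukani

"pusuwruk" begins with p-. The stems beginning with p- (pupbaza → lupupbazaani, pivgi → lupivgiani) add lu- … -ani around the stem.
So pusuwruk → lupusuwrukani.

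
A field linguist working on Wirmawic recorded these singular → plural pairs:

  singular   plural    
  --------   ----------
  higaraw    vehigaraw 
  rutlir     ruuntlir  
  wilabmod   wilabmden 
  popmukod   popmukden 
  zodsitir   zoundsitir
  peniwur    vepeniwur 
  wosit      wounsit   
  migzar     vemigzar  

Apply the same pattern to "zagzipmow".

zagzipmwen

migzar and zodsitir both end in -r yet inflect differently (vemigzar, zoundsitir), so the final letter is not what conditions the rule; the last vowel is.
"zagzipmow" has last vowel 'o'. The stems whose last vowel is 'o' (popmukod → popmukden, wilabmod → wilabmden) delete the last vowel and add -en.
The other patterns: stems whose last vowel is 'a' or 'u' add the prefix ve-; stems whose last vowel is 'i' insert -un- after the first vowel.
So zagzipmow → zagzipmwen.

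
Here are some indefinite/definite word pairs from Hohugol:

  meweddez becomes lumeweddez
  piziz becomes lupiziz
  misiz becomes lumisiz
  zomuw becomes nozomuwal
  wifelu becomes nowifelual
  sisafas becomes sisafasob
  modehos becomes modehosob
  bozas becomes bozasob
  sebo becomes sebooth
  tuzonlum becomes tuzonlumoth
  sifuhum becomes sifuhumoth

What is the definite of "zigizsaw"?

nozigizsawal

modehos and sebo both have last vowel 'o' yet inflect differently (modehosob, sebooth), so the last vowel is not what conditions the rule; the final letter is.
"zigizsaw" ends in -w. The one such stem in the data (zomuw → nozomuwal) adds no- … -al around the stem, so the same rule applies.
The other patterns: stems ending in -z add the prefix lu-; stems ending in -s add -ob; stems ending in -m or -o add -oth.
So zigizsaw → nozigizsawal.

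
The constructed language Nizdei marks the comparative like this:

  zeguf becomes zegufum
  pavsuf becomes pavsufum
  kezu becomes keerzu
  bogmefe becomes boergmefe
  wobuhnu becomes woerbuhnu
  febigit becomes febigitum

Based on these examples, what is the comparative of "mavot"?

mavotum

pavsuf and wobuhnu both have last vowel 'u' yet inflect differently (pavsufum, woerbuhnu), so the last vowel is not what conditions the rule; whether the stem ends in a vowel or a consonant is.
"mavot" ends in a consonant. The stems ending in a consonant (febigit → febigitum, pavsuf → pavsufum, zeguf → zegufum) add -um.
So mavot → mavotum.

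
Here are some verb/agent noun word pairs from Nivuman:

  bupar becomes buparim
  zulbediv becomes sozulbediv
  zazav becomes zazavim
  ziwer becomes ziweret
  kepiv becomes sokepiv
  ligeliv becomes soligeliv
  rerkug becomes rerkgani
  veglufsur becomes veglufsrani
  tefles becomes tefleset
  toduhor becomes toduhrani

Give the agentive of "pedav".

pedavim

ziwer and veglufsur both end in -r yet inflect differently (ziweret, veglufsrani), so the final letter is not what conditions the rule; the last vowel is.
"pedav" has last vowel 'a'. The stems whose last vowel is 'a' (bupar → buparim, zazav → zazavim) add -im.
So pedav → pedavim.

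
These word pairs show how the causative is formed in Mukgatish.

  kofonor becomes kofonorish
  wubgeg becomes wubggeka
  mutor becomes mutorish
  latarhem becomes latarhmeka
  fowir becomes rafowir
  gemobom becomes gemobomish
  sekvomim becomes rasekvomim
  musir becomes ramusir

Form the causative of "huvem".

huvmeka

"huvem" has last vowel 'e'. The stems whose last vowel is 'e' (wubgeg → wubggeka, latarhem → latarhmeka) delete the last vowel and add -eka.
So huvem → huvmeka.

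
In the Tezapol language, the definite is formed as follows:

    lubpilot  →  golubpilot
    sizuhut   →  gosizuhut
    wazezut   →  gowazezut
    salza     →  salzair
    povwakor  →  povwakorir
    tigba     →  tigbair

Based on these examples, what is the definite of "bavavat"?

lubpilot and povwakor both have last vowel 'o' yet inflect differently (golubpilot, povwakorir), so the last vowel is not what conditions the rule; the final letter is.
"bavavat" ends in -t. The stems ending in -t (lubpilot → golubpilot, sizuhut → gosizuhut, wazezut → gowazezut) add the prefix go-.
So bavavat → gobavavat.

gobavavat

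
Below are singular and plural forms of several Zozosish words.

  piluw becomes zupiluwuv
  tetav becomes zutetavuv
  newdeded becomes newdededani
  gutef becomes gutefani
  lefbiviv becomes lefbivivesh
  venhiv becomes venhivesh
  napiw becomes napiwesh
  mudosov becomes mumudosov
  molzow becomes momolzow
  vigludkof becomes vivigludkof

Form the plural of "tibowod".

tetav and lefbiviv both end in -v yet inflect differently (zutetavuv, lefbivivesh), so the final letter is not what conditions the rule; the last vowel is.
"tibowod" has last vowel 'o'. The stems whose last vowel is 'o' (mudosov → mumudosov, molzow → momolzow, vigludkof → vivigludkof) repeat the first consonant+vowel as a prefix.
The other patterns: stems whose last vowel is 'a' or 'u' add zu- … -uv around the stem; stems whose last vowel is 'e' add -ani; stems whose last vowel is 'i' add -esh.
So tibowod → titibowod.

titibowod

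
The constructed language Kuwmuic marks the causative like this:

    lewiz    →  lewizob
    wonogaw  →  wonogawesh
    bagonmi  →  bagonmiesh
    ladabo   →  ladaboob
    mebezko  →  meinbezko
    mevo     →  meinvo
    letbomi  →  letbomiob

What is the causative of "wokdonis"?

mevo and ladabo both end in -o yet inflect differently (meinvo, ladaboob), so the final letter is not what conditions the rule; the first letter is.
"wokdonis" begins with w-. The one such stem in the data (wonogaw → wonogawesh) adds -esh, so the same rule applies.
The other patterns: stems beginning with m- insert -in- after the first vowel; stems beginning with l- add -ob.
So wokdonis → wokdonisesh.

wokdonisesh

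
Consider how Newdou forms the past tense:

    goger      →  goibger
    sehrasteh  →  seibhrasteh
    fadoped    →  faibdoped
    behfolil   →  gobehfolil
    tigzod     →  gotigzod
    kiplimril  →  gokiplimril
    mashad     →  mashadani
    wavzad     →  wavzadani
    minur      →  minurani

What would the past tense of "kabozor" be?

gokabozor

fadoped and tigzod both end in -d yet inflect differently (faibdoped, gotigzod), so the final letter is not what conditions the rule; the last vowel is.
"kabozor" has last vowel 'o'. The one such stem in the data (tigzod → gotigzod) adds the prefix go-, so the same rule applies.
The other patterns: stems whose last vowel is 'e' insert -ib- after the first vowel; stems whose last vowel is 'a' or 'u' add -ani.
So kabozor → gokabozor.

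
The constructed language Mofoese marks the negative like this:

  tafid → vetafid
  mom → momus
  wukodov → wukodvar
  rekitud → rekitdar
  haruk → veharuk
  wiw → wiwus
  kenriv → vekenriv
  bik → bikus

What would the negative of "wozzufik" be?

bik and haruk both end in -k yet inflect differently (bikus, veharuk), so the final letter is not what conditions the rule; the number of vowels is.
"wozzufik" has 3 vowels. The stems with 3 vowels (wukodov → wukodvar, rekitud → rekitdar) delete the last vowel and add -ar.
So wozzufik → wozzufkar.

wozzufkar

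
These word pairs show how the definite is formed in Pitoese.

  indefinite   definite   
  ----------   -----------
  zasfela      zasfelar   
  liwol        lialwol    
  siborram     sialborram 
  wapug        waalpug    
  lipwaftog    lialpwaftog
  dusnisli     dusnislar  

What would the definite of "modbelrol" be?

moaldbelrol

zasfela and siborram both have last vowel 'a' yet inflect differently (zasfelar, sialborram), so the last vowel is not what conditions the rule; whether the stem ends in a vowel or a consonant is.
"modbelrol" ends in a consonant. The stems ending in a consonant (liwol → lialwol, wapug → waalpug, lipwaftog → lialpwaftog) insert -al- after the first vowel.
The other pattern: stems ending in a vowel drop the final letter and add -ar.
So modbelrol → moaldbelrol.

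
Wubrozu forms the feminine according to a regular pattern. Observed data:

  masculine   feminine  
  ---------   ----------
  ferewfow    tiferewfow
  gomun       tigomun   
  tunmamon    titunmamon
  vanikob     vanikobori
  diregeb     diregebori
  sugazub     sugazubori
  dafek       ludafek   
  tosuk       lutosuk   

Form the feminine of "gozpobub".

gozpobubori

"gozpobub" ends in -b. The stems ending in -b (vanikob → vanikobori, diregeb → diregebori, sugazub → sugazubori) add -ori.
So gozpobub → gozpobubori.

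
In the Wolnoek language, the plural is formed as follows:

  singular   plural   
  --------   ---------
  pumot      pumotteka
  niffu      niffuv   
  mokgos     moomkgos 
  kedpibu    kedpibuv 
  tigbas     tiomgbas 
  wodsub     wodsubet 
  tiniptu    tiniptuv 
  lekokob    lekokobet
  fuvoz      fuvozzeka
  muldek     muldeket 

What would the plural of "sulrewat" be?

sulrewatteka

niffu and wodsub both have last vowel 'u' yet inflect differently (niffuv, wodsubet), so the last vowel is not what conditions the rule; the final letter is.
"sulrewat" ends in -t. The one such stem in the data (pumot → pumotteka) doubles the final consonant and adds -eka (as does fuvoz), so the same rule applies.
The other patterns: stems ending in -u drop the final letter and add -uv; stems ending in -b or -k add -et; stems ending in -s insert -om- after the first vowel.
So sulrewat → sulrewatteka.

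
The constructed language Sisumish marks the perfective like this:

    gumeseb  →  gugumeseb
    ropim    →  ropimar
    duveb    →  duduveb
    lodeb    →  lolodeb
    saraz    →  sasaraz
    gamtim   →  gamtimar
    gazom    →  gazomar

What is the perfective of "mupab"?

mumupab

gumeseb and gamtim both begin with g- yet inflect differently (gugumeseb, gamtimar), so the first letter is not what conditions the rule; the final letter is.
"mupab" ends in -b. The stems ending in -b (duveb → duduveb, lodeb → lolodeb, gumeseb → gugumeseb) repeat the first consonant+vowel as a prefix.
So mupab → mumupab.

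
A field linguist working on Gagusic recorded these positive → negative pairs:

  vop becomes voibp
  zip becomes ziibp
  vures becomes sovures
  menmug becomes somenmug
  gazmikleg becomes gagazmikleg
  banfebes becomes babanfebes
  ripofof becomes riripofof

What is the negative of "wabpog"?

sowabpog

menmug and gazmikleg both end in -g yet inflect differently (somenmug, gagazmikleg), so the final letter is not what conditions the rule; the number of vowels is.
"wabpog" has 2 vowels. The stems with 2 vowels (vures → sovures, menmug → somenmug) add the prefix so-.
The other patterns: stems with 1 vowel insert -ib- after the first vowel; stems with 3 vowels repeat the first consonant+vowel as a prefix.
So wabpog → sowabpog.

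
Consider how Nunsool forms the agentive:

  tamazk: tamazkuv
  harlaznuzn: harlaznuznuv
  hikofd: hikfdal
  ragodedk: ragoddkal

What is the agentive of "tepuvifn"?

tepuvfnal

tamazk and ragodedk both end in -k yet inflect differently (tamazkuv, ragoddkal), so the final letter is not what conditions the rule; the second-to-last letter is.
"tepuvifn" has second-to-last letter 'f'. The one such stem in the data (hikofd → hikfdal) deletes the last vowel and adds -al (as does ragodedk), so the same rule applies.
So tepuvifn → tepuvfnal.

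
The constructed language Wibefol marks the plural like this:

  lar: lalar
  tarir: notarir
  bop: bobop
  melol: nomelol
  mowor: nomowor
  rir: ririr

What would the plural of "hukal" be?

"hukal" has 2 vowels. The stems with 2 vowels (mowor → nomowor, melol → nomelol, tarir → notarir) add the prefix no-.
The other pattern: stems with 1 vowel repeat the first consonant+vowel as a prefix.
So hukal → nohukal.

nohukal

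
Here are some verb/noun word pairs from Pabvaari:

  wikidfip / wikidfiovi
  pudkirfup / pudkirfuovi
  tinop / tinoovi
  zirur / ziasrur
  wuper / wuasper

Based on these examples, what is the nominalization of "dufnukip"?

dufnukiovi

pudkirfup and zirur both have last vowel 'u' yet inflect differently (pudkirfuovi, ziasrur), so the last vowel is not what conditions the rule; the final letter is.
"dufnukip" ends in -p. The stems ending in -p (wikidfip → wikidfiovi, pudkirfup → pudkirfuovi, tinop → tinoovi) drop the final letter and add -ovi.
So dufnukip → dufnukiovi.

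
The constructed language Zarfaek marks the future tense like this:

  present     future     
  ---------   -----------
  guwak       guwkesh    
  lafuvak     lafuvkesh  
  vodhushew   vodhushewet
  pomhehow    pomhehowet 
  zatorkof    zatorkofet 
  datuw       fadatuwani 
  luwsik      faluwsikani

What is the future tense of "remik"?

"remik" has last vowel 'i'. The one such stem in the data (luwsik → faluwsikani) adds fa- … -ani around the stem, so the same rule applies.
The other patterns: stems whose last vowel is 'a' delete the last vowel and add -esh; stems whose last vowel is 'e' or 'o' add -et.
So remik → faremikani.

faremikani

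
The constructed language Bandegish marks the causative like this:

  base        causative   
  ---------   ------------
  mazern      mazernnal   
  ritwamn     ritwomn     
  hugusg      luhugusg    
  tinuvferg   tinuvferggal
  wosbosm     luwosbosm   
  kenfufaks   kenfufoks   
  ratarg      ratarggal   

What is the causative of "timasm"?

lutimasm

hugusg and tinuvferg both end in -g yet inflect differently (luhugusg, tinuvferggal), so the final letter is not what conditions the rule; the second-to-last letter is.
"timasm" has second-to-last letter 's'. The stems whose second-to-last letter is 's' (hugusg → luhugusg, wosbosm → luwosbosm) add the prefix lu-.
So timasm → lutimasm.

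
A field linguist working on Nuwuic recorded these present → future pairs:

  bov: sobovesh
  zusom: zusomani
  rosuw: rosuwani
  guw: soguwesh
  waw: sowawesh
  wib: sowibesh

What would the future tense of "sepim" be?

rosuw and guw both end in -w yet inflect differently (rosuwani, soguwesh), so the final letter is not what conditions the rule; the number of vowels is.
"sepim" has 2 vowels. The stems with 2 vowels (rosuw → rosuwani, zusom → zusomani) add -ani.
The other pattern: stems with 1 vowel add so- … -esh around the stem.
So sepim → sepimani.

sepimani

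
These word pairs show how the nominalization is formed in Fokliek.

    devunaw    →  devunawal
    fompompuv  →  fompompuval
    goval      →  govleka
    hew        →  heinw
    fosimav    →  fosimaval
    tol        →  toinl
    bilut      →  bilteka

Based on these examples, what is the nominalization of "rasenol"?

tol and goval both end in -l yet inflect differently (toinl, govleka), so the final letter is not what conditions the rule; the number of vowels is.
"rasenol" has 3 vowels. The stems with 3 vowels (fosimav → fosimaval, devunaw → devunawal, fompompuv → fompompuval) add -al.
So rasenol → rasenolal.

rasenolal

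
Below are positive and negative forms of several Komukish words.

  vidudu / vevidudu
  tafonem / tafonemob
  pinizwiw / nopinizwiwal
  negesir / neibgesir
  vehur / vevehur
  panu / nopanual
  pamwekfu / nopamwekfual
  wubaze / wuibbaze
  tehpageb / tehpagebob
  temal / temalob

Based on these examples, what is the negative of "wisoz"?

wiibsoz

vidudu and panu both end in -u yet inflect differently (vevidudu, nopanual), so the final letter is not what conditions the rule; the first letter is.
"wisoz" begins with w-. The one such stem in the data (wubaze → wuibbaze) inserts -ib- after the first vowel (as does negesir), so the same rule applies.
So wisoz → wiibsoz.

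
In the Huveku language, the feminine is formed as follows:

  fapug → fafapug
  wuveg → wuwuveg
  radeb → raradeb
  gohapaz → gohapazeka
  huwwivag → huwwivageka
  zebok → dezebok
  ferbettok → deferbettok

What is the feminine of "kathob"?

"kathob" has last vowel 'o'. The stems whose last vowel is 'o' (zebok → dezebok, ferbettok → deferbettok) add the prefix de-.
So kathob → dekathob.

dekathob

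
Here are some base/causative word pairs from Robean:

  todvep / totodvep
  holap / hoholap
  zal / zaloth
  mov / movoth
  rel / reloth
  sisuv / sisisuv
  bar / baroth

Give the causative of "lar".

sisuv and mov both end in -v yet inflect differently (sisisuv, movoth), so the final letter is not what conditions the rule; the number of vowels is.
"lar" has 1 vowel. The stems with 1 vowel (rel → reloth, mov → movoth, zal → zaloth) add -oth.
So lar → laroth.

laroth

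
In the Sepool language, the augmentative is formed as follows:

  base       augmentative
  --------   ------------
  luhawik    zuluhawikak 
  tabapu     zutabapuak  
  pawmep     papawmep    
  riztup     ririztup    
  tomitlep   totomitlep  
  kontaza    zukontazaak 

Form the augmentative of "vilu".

"vilu" ends in -u. The one such stem in the data (tabapu → zutabapuak) adds zu- … -ak around the stem, so the same rule applies.
So vilu → zuviluak.

zuviluak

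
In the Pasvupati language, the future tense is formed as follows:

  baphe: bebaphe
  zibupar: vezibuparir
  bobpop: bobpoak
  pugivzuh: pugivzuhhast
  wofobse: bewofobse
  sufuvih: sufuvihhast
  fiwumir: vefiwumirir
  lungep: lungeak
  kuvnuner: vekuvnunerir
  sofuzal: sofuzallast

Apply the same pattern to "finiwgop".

sofuzal and zibupar both have last vowel 'a' yet inflect differently (sofuzallast, vezibuparir), so the last vowel is not what conditions the rule; the final letter is.
"finiwgop" ends in -p. The stems ending in -p (bobpop → bobpoak, lungep → lungeak) drop the final letter and add -ak.
So finiwgop → finiwgoak.

finiwgoak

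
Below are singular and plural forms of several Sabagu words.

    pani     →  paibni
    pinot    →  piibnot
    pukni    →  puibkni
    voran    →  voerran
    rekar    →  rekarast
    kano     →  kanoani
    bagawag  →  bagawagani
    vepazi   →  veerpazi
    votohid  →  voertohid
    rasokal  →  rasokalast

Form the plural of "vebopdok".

vepazi and pukni both end in -i yet inflect differently (veerpazi, puibkni), so the final letter is not what conditions the rule; the first letter is.
"vebopdok" begins with v-. The stems beginning with v- (voran → voerran, vepazi → veerpazi, votohid → voertohid) insert -er- after the first vowel.
The other patterns: stems beginning with p- insert -ib- after the first vowel; stems beginning with r- add -ast; stems beginning with b- or k- add -ani.
So vebopdok → veerbopdok.

veerbopdok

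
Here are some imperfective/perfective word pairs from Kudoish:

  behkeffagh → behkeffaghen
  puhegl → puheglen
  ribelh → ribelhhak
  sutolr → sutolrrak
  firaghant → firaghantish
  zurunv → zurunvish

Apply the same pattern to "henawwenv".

henawwenvish

behkeffagh and ribelh both end in -h yet inflect differently (behkeffaghen, ribelhhak), so the final letter is not what conditions the rule; the second-to-last letter is.
"henawwenv" has second-to-last letter 'n'. The stems whose second-to-last letter is 'n' (firaghant → firaghantish, zurunv → zurunvish) add -ish.
The other patterns: stems whose second-to-last letter is 'g' add -en; stems whose second-to-last letter is 'l' double the final consonant and add -ak.
So henawwenv → henawwenvish.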